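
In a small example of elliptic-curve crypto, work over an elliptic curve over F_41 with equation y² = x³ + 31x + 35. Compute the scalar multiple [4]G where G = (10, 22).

Double-and-add on 4 = (100)₂. Start with G = (10, 22) for the leading 1-bit.
double: tangent at (10, 22): λ = (3·10² + 31)/(2·22) ≡ 3/3. 3⁻¹ ≡ 14 (mod 41) since 3·14 = 42 ≡ 1, so λ ≡ 3·14 ≡ 1.
  x = λ² - 10 - 10 = 1 - 20 ≡ 22; y = λ·(10 - 22) - 22 ≡ 7. → (22, 7)
double: tangent at (22, 7): λ = (3·22² + 31)/(2·7) ≡ 7/14. 14⁻¹ ≡ 3 (mod 41), so λ ≡ 7·3 ≡ 21.
  x = λ² - 22 - 22 = 441 - 44 ≡ 28; y = λ·(22 - 28) - 7 ≡ 31. → (28, 31)

(28, 31)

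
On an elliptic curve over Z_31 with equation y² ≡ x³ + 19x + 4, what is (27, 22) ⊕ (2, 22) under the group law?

(27, 22) + (2, 22). λ = (22 - 22)/(2 - 27) ≡ 0/6 mod 31. 6⁻¹ ≡ 26 (mod 31), so λ ≡ 0.
  x = λ² - 27 - 2 = 0 - 29 ≡ 2; y = λ·(27 - 2) - 22 ≡ 9. → (2, 9)

(2, 9)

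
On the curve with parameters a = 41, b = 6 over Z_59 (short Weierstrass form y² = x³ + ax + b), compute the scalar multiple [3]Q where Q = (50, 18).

(48, 17)

Repeated addition: build up to 3Q.
2Q: tangent at (50, 18): λ = (3·50² + 41)/(2·18) ≡ 48/36. 36⁻¹ ≡ 41 (mod 59), so λ ≡ 48·41 ≡ 21.
  x = λ² - 50 - 50 = 441 - 100 ≡ 46; y = λ·(50 - 46) - 18 ≡ 7. → (46, 7)
3Q: (46, 7) + (50, 18). λ = (18 - 7)/(50 - 46) ≡ 11/4 mod 59. 4⁻¹ ≡ 15 (mod 59), so λ ≡ 47.
  x = λ² - 46 - 50 = 2209 - 96 ≡ 48; y = λ·(46 - 48) - 7 ≡ 17. → (48, 17)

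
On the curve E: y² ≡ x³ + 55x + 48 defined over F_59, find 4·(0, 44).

Write P = (0, 44).
Double-and-add on 4 = (100)₂. Start with P = (0, 44) for the leading 1-bit.
double: tangent at (0, 44): λ = (3·0² + 55)/(2·44) ≡ 55/29. 29⁻¹ ≡ 57 (mod 59), so λ ≡ 55·57 ≡ 8.
  x = λ² - 0 - 0 = 64 - 0 ≡ 5; y = λ·(0 - 5) - 44 ≡ 34. → (5, 34)
double: tangent at (5, 34): λ = (3·5² + 55)/(2·34) ≡ 12/9. 9⁻¹ ≡ 46 (mod 59), so λ ≡ 12·46 ≡ 21.
  x = λ² - 5 - 5 = 441 - 10 ≡ 18; y = λ·(5 - 18) - 34 ≡ 47. → (18, 47)

(18, 47)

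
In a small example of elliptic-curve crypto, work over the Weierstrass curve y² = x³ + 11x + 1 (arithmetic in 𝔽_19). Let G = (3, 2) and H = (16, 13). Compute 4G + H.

(0, 1)

First 4G:
Double-and-add on 4 = (100)₂. Start with G = (3, 2) for the leading 1-bit.
double: tangent at (3, 2): λ = (3·3² + 11)/(2·2) ≡ 0/4. 4⁻¹ ≡ 5 (mod 19), so λ ≡ 0·5 ≡ 0.
  x = λ² - 3 - 3 = 0 - 6 ≡ 13; y = λ·(3 - 13) - 2 ≡ 17. → (13, 17)
double: tangent at (13, 17): λ = (3·13² + 11)/(2·17) ≡ 5/15. 15⁻¹ ≡ 14 (mod 19), so λ ≡ 5·14 ≡ 13.
  x = λ² - 13 - 13 = 169 - 26 ≡ 10; y = λ·(13 - 10) - 17 ≡ 3. → (10, 3)
4G = (10, 3).
Finally 4G + H:
(10, 3) + (16, 13). λ = (13 - 3)/(16 - 10) ≡ 10/6 mod 19. 6⁻¹ ≡ 16 (mod 19), so λ ≡ 8.
  x = λ² - 10 - 16 = 64 - 26 ≡ 0; y = λ·(10 - 0) - 3 ≡ 1. → (0, 1)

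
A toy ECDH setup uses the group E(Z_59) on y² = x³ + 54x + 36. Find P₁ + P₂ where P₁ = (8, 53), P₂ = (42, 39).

(8, 53) + (42, 39). λ = (39 - 53)/(42 - 8) ≡ 45/34 mod 59. 34⁻¹ ≡ 33 (mod 59) since 34·33 = 1122 ≡ 1, so λ ≡ 10.
  x = λ² - 8 - 42 = 100 - 50 ≡ 50; y = λ·(8 - 50) - 53 ≡ 58. → (50, 58)

(50, 58)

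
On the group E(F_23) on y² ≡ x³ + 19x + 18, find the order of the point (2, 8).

2P: tangent at (2, 8): λ = (3·2² + 19)/(2·8) ≡ 8/16. 16⁻¹ ≡ 13 (mod 23), so λ ≡ 8·13 ≡ 12.
  x = λ² - 2 - 2 = 144 - 4 ≡ 2; y = λ·(2 - 2) - 8 ≡ 15. → (2, 15)
3P: (2, 15) + (2, 8): same x and y₁ ≡ -y₂, so the sum is ∞.
3P = ∞, so the order is 3.

3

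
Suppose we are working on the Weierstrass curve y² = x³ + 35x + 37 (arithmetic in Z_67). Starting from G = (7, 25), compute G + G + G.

(32, 31)

Repeated addition: build up to 3G.
2G: tangent at (7, 25): λ = (3·7² + 35)/(2·25) ≡ 48/50. 50⁻¹ ≡ 63 (mod 67), so λ ≡ 48·63 ≡ 9.
  x = λ² - 7 - 7 = 81 - 14 ≡ 0; y = λ·(7 - 0) - 25 ≡ 38. → (0, 38)
3G: (0, 38) + (7, 25). λ = (25 - 38)/(7 - 0) ≡ 54/7 mod 67. 7⁻¹ ≡ 48 (mod 67) since 7·48 = 336 ≡ 1, so λ ≡ 46.
  x = λ² - 0 - 7 = 2116 - 7 ≡ 32; y = λ·(0 - 32) - 38 ≡ 31. → (32, 31)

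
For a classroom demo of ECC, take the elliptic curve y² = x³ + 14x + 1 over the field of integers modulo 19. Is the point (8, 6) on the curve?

yes

y² = 6² ≡ 17; x³ + 14x + 1 = 625 ≡ 17 (mod 19). 17 = 17.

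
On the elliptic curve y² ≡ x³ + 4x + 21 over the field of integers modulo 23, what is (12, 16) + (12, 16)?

(1, 16)

tangent at (12, 16): λ = (3·12² + 4)/(2·16) ≡ 22/9. 9⁻¹ ≡ 18 (mod 23), so λ ≡ 22·18 ≡ 5.
  x = λ² - 12 - 12 = 25 - 24 ≡ 1; y = λ·(12 - 1) - 16 ≡ 16. → (1, 16)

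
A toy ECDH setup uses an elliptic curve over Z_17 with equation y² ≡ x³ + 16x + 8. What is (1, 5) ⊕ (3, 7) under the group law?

(1, 5) + (3, 7). λ = (7 - 5)/(3 - 1) ≡ 2/2 mod 17. 2⁻¹ ≡ 9 (mod 17), so λ ≡ 1.
  x = λ² - 1 - 3 = 1 - 4 ≡ 14; y = λ·(1 - 14) - 5 ≡ 16. → (14, 16)

(14, 16)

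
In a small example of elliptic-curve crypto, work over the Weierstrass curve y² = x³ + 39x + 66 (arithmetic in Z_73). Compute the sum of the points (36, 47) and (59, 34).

(36, 47) + (59, 34). λ = (34 - 47)/(59 - 36) ≡ 60/23 mod 73. 23⁻¹ ≡ 54 (mod 73), so λ ≡ 28.
  x = λ² - 36 - 59 = 784 - 95 ≡ 32; y = λ·(36 - 32) - 47 ≡ 65. → (32, 65)

(32, 65)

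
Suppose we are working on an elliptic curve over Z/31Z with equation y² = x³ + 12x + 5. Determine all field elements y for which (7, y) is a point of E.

none

x³ + 12x + 5 = 432 ≡ 29 (mod 31).
29 is a non-residue mod 31; no y exists.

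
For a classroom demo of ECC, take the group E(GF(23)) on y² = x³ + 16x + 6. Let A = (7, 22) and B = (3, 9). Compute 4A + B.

First 4A:
Repeated addition: build up to 4A.
2A: tangent at (7, 22): λ = (3·7² + 16)/(2·22) ≡ 2/21. 21⁻¹ ≡ 11 (mod 23) since 21·11 = 231 ≡ 1, so λ ≡ 2·11 ≡ 22.
  x = λ² - 7 - 7 = 484 - 14 ≡ 10; y = λ·(7 - 10) - 22 ≡ 4. → (10, 4)
3A: (10, 4) + (7, 22). λ = (22 - 4)/(7 - 10) ≡ 18/20 mod 23. 20⁻¹ ≡ 15 (mod 23) since 20·15 = 300 ≡ 1, so λ ≡ 17.
  x = λ² - 10 - 7 = 289 - 17 ≡ 19; y = λ·(10 - 19) - 4 ≡ 4. → (19, 4)
4A: (19, 4) + (7, 22). λ = (22 - 4)/(7 - 19) ≡ 18/11 mod 23. 11⁻¹ ≡ 21 (mod 23), so λ ≡ 10.
  x = λ² - 19 - 7 = 100 - 26 ≡ 5; y = λ·(19 - 5) - 4 ≡ 21. → (5, 21)
4A = (5, 21).
Finally 4A + B:
(5, 21) + (3, 9). λ = (9 - 21)/(3 - 5) ≡ 11/21 mod 23. 21⁻¹ ≡ 11 (mod 23), so λ ≡ 6.
  x = λ² - 5 - 3 = 36 - 8 ≡ 5; y = λ·(5 - 5) - 21 ≡ 2. → (5, 2)

(5, 2)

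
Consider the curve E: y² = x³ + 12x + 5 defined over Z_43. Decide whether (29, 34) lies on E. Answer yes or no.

y² = 34² ≡ 38; x³ + 12x + 5 = 24742 ≡ 17 (mod 43). 38 ≠ 17.

no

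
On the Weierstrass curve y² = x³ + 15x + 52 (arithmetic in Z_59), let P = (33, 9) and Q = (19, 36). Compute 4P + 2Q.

(33, 50)

First 4P:
Double-and-add on 4 = (100)₂. Start with P = (33, 9) for the leading 1-bit.
double: tangent at (33, 9): λ = (3·33² + 15)/(2·9) ≡ 37/18. 18⁻¹ ≡ 23 (mod 59) since 18·23 = 414 ≡ 1, so λ ≡ 37·23 ≡ 25.
  x = λ² - 33 - 33 = 625 - 66 ≡ 28; y = λ·(33 - 28) - 9 ≡ 57. → (28, 57)
double: tangent at (28, 57): λ = (3·28² + 15)/(2·57) ≡ 7/55. 55⁻¹ ≡ 44 (mod 59), so λ ≡ 7·44 ≡ 13.
  x = λ² - 28 - 28 = 169 - 56 ≡ 54; y = λ·(28 - 54) - 57 ≡ 18. → (54, 18)
4P = (54, 18).
Next 2Q:
Repeated addition: build up to 2Q.
2Q: tangent at (19, 36): λ = (3·19² + 15)/(2·36) ≡ 36/13. 13⁻¹ ≡ 50 (mod 59) since 13·50 = 650 ≡ 1, so λ ≡ 36·50 ≡ 30.
  x = λ² - 19 - 19 = 900 - 38 ≡ 36; y = λ·(19 - 36) - 36 ≡ 44. → (36, 44)
2Q = (36, 44).
Finally 4P + 2Q:
(54, 18) + (36, 44). λ = (44 - 18)/(36 - 54) ≡ 26/41 mod 59. 41⁻¹ ≡ 36 (mod 59), so λ ≡ 51.
  x = λ² - 54 - 36 = 2601 - 90 ≡ 33; y = λ·(54 - 33) - 18 ≡ 50. → (33, 50)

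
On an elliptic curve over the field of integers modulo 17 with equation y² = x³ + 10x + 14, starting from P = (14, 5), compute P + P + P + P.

Repeated addition: build up to 4P.
2P: tangent at (14, 5): λ = (3·14² + 10)/(2·5) ≡ 3/10. 10⁻¹ ≡ 12 (mod 17), so λ ≡ 3·12 ≡ 2.
  x = λ² - 14 - 14 = 4 - 28 ≡ 10; y = λ·(14 - 10) - 5 ≡ 3. → (10, 3)
3P: (10, 3) + (14, 5). λ = (5 - 3)/(14 - 10) ≡ 2/4 mod 17. 4⁻¹ ≡ 13 (mod 17) since 4·13 = 52 ≡ 1, so λ ≡ 9.
  x = λ² - 10 - 14 = 81 - 24 ≡ 6; y = λ·(10 - 6) - 3 ≡ 16. → (6, 16)
4P: (6, 16) + (14, 5). λ = (5 - 16)/(14 - 6) ≡ 6/8 mod 17. 8⁻¹ ≡ 15 (mod 17) since 8·15 = 120 ≡ 1, so λ ≡ 5.
  x = λ² - 6 - 14 = 25 - 20 ≡ 5; y = λ·(6 - 5) - 16 ≡ 6. → (5, 6)

(5, 6)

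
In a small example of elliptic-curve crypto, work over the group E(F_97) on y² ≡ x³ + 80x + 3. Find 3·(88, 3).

(49, 82)

Write P = (88, 3).
Repeated addition: build up to 3P.
2P: tangent at (88, 3): λ = (3·88² + 80)/(2·3) ≡ 32/6. 6⁻¹ ≡ 81 (mod 97), so λ ≡ 32·81 ≡ 70.
  x = λ² - 88 - 88 = 4900 - 176 ≡ 68; y = λ·(88 - 68) - 3 ≡ 39. → (68, 39)
3P: (68, 39) + (88, 3). λ = (3 - 39)/(88 - 68) ≡ 61/20 mod 97. 20⁻¹ ≡ 34 (mod 97), so λ ≡ 37.
  x = λ² - 68 - 88 = 1369 - 156 ≡ 49; y = λ·(68 - 49) - 39 ≡ 82. → (49, 82)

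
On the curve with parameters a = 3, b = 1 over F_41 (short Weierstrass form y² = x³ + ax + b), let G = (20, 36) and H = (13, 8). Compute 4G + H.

(33, 11)

First 4G:
Repeated addition: build up to 4G.
2G: tangent at (20, 36): λ = (3·20² + 3)/(2·36) ≡ 14/31. 31⁻¹ ≡ 4 (mod 41), so λ ≡ 14·4 ≡ 15.
  x = λ² - 20 - 20 = 225 - 40 ≡ 21; y = λ·(20 - 21) - 36 ≡ 31. → (21, 31)
3G: (21, 31) + (20, 36). λ = (36 - 31)/(20 - 21) ≡ 5/40 mod 41. 40⁻¹ ≡ 40 (mod 41) since 40·40 = 1600 ≡ 1, so λ ≡ 36.
  x = λ² - 21 - 20 = 1296 - 41 ≡ 25; y = λ·(21 - 25) - 31 ≡ 30. → (25, 30)
4G: (25, 30) + (20, 36). λ = (36 - 30)/(20 - 25) ≡ 6/36 mod 41. 36⁻¹ ≡ 8 (mod 41), so λ ≡ 7.
  x = λ² - 25 - 20 = 49 - 45 ≡ 4; y = λ·(25 - 4) - 30 ≡ 35. → (4, 35)
4G = (4, 35).
Finally 4G + H:
(4, 35) + (13, 8). λ = (8 - 35)/(13 - 4) ≡ 14/9 mod 41. 9⁻¹ ≡ 32 (mod 41), so λ ≡ 38.
  x = λ² - 4 - 13 = 1444 - 17 ≡ 33; y = λ·(4 - 33) - 35 ≡ 11. → (33, 11)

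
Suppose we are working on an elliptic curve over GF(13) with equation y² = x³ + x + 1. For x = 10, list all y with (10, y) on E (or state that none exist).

6, 7

x³ + 1x + 1 = 1011 ≡ 10 (mod 13).
Square roots of 10 mod 13: 6 and 7 (since 6² = 36 ≡ 10).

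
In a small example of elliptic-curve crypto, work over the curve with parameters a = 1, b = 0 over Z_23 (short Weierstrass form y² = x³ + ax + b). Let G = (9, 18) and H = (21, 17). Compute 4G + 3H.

First 4G:
Double-and-add on 4 = (100)₂. Start with G = (9, 18) for the leading 1-bit.
double: tangent at (9, 18): λ = (3·9² + 1)/(2·18) ≡ 14/13. 13⁻¹ ≡ 16 (mod 23) since 13·16 = 208 ≡ 1, so λ ≡ 14·16 ≡ 17.
  x = λ² - 9 - 9 = 289 - 18 ≡ 18; y = λ·(9 - 18) - 18 ≡ 13. → (18, 13)
double: tangent at (18, 13): λ = (3·18² + 1)/(2·13) ≡ 7/3. 3⁻¹ ≡ 8 (mod 23) since 3·8 = 24 ≡ 1, so λ ≡ 7·8 ≡ 10.
  x = λ² - 18 - 18 = 100 - 36 ≡ 18; y = λ·(18 - 18) - 13 ≡ 10. → (18, 10)
4G = (18, 10).
Next 3H:
Repeated addition: build up to 3H.
2H: tangent at (21, 17): λ = (3·21² + 1)/(2·17) ≡ 13/11. 11⁻¹ ≡ 21 (mod 23), so λ ≡ 13·21 ≡ 20.
  x = λ² - 21 - 21 = 400 - 42 ≡ 13; y = λ·(21 - 13) - 17 ≡ 5. → (13, 5)
3H: (13, 5) + (21, 17). λ = (17 - 5)/(21 - 13) ≡ 12/8 mod 23. 8⁻¹ ≡ 3 (mod 23) since 8·3 = 24 ≡ 1, so λ ≡ 13.
  x = λ² - 13 - 21 = 169 - 34 ≡ 20; y = λ·(13 - 20) - 5 ≡ 19. → (20, 19)
3H = (20, 19).
Finally 4G + 3H:
(18, 10) + (20, 19). λ = (19 - 10)/(20 - 18) ≡ 9/2 mod 23. 2⁻¹ ≡ 12 (mod 23) since 2·12 = 24 ≡ 1, so λ ≡ 16.
  x = λ² - 18 - 20 = 256 - 38 ≡ 11; y = λ·(18 - 11) - 10 ≡ 10. → (11, 10)

(11, 10)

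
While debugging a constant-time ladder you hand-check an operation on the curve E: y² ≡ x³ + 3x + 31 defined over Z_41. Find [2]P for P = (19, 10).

(4, 5)

tangent at (19, 10): λ = (3·19² + 3)/(2·10) ≡ 20/20. 20⁻¹ ≡ 39 (mod 41) since 20·39 = 780 ≡ 1, so λ ≡ 20·39 ≡ 1.
  x = λ² - 19 - 19 = 1 - 38 ≡ 4; y = λ·(19 - 4) - 10 ≡ 5. → (4, 5)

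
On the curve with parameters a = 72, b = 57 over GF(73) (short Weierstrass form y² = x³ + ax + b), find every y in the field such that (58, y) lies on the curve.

36, 37

x³ + 72x + 57 = 199345 ≡ 55 (mod 73).
Square roots of 55 mod 73: 36 and 37 (since 36² = 1296 ≡ 55).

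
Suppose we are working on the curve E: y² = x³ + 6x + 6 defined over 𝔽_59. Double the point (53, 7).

(47, 25)

tangent at (53, 7): λ = (3·53² + 6)/(2·7) ≡ 55/14. 14⁻¹ ≡ 38 (mod 59), so λ ≡ 55·38 ≡ 25.
  x = λ² - 53 - 53 = 625 - 106 ≡ 47; y = λ·(53 - 47) - 7 ≡ 25. → (47, 25)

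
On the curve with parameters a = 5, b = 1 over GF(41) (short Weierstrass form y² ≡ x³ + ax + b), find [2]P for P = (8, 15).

tangent at (8, 15): λ = (3·8² + 5)/(2·15) ≡ 33/30. 30⁻¹ ≡ 26 (mod 41) since 30·26 = 780 ≡ 1, so λ ≡ 33·26 ≡ 38.
  x = λ² - 8 - 8 = 1444 - 16 ≡ 34; y = λ·(8 - 34) - 15 ≡ 22. → (34, 22)

(34, 22)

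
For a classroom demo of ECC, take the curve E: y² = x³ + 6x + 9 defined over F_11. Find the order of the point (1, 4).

5

2P: tangent at (1, 4): λ = (3·1² + 6)/(2·4) ≡ 9/8. 8⁻¹ ≡ 7 (mod 11), so λ ≡ 9·7 ≡ 8.
  x = λ² - 1 - 1 = 64 - 2 ≡ 7; y = λ·(1 - 7) - 4 ≡ 3. → (7, 3)
3P: (7, 3) + (1, 4). λ = (4 - 3)/(1 - 7) ≡ 1/5 mod 11. 5⁻¹ ≡ 9 (mod 11) since 5·9 = 45 ≡ 1, so λ ≡ 9.
  x = λ² - 7 - 1 = 81 - 8 ≡ 7; y = λ·(7 - 7) - 3 ≡ 8. → (7, 8)
4P: (7, 8) + (1, 4). λ = (4 - 8)/(1 - 7) ≡ 7/5 mod 11. 5⁻¹ ≡ 9 (mod 11), so λ ≡ 8.
  x = λ² - 7 - 1 = 64 - 8 ≡ 1; y = λ·(7 - 1) - 8 ≡ 7. → (1, 7)
5P: (1, 7) + (1, 4): same x and y₁ ≡ -y₂, so the sum is ∞.
5P = ∞, so the order is 5.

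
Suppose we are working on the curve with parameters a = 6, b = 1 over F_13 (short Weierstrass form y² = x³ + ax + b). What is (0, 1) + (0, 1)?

(9, 11)

tangent at (0, 1): λ = (3·0² + 6)/(2·1) ≡ 6/2. 2⁻¹ ≡ 7 (mod 13) since 2·7 = 14 ≡ 1, so λ ≡ 6·7 ≡ 3.
  x = λ² - 0 - 0 = 9 - 0 ≡ 9; y = λ·(0 - 9) - 1 ≡ 11. → (9, 11)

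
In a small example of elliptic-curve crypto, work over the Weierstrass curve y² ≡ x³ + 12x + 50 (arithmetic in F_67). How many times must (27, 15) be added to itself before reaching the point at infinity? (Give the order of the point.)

2P: tangent at (27, 15): λ = (3·27² + 12)/(2·15) ≡ 55/30. 30⁻¹ ≡ 38 (mod 67), so λ ≡ 55·38 ≡ 13.
  x = λ² - 27 - 27 = 169 - 54 ≡ 48; y = λ·(27 - 48) - 15 ≡ 47. → (48, 47)
3P: (48, 47) + (27, 15). λ = (15 - 47)/(27 - 48) ≡ 35/46 mod 67. 46⁻¹ ≡ 51 (mod 67) since 46·51 = 2346 ≡ 1, so λ ≡ 43.
  x = λ² - 48 - 27 = 1849 - 75 ≡ 32; y = λ·(48 - 32) - 47 ≡ 38. → (32, 38)
4P: (32, 38) + (27, 15). λ = (15 - 38)/(27 - 32) ≡ 44/62 mod 67. 62⁻¹ ≡ 40 (mod 67) since 62·40 = 2480 ≡ 1, so λ ≡ 18.
  x = λ² - 32 - 27 = 324 - 59 ≡ 64; y = λ·(32 - 64) - 38 ≡ 56. → (64, 56)
5P: (64, 56) + (27, 15). λ = (15 - 56)/(27 - 64) ≡ 26/30 mod 67. 30⁻¹ ≡ 38 (mod 67), so λ ≡ 50.
  x = λ² - 64 - 27 = 2500 - 91 ≡ 64; y = λ·(64 - 64) - 56 ≡ 11. → (64, 11)
6P: (64, 11) + (27, 15). λ = (15 - 11)/(27 - 64) ≡ 4/30 mod 67. 30⁻¹ ≡ 38 (mod 67), so λ ≡ 18.
  x = λ² - 64 - 27 = 324 - 91 ≡ 32; y = λ·(64 - 32) - 11 ≡ 29. → (32, 29)
7P: (32, 29) + (27, 15). λ = (15 - 29)/(27 - 32) ≡ 53/62 mod 67. 62⁻¹ ≡ 40 (mod 67), so λ ≡ 43.
  x = λ² - 32 - 27 = 1849 - 59 ≡ 48; y = λ·(32 - 48) - 29 ≡ 20. → (48, 20)
8P: (48, 20) + (27, 15). λ = (15 - 20)/(27 - 48) ≡ 62/46 mod 67. 46⁻¹ ≡ 51 (mod 67) since 46·51 = 2346 ≡ 1, so λ ≡ 13.
  x = λ² - 48 - 27 = 169 - 75 ≡ 27; y = λ·(48 - 27) - 20 ≡ 52. → (27, 52)
9P: (27, 52) + (27, 15): same x and y₁ ≡ -y₂, so the sum is the point at infinity.
9P = the point at infinity, so the order is 9.

9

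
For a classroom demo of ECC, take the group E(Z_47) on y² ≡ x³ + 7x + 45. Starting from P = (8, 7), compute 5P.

(46, 32)

Double-and-add on 5 = (101)₂. Start with P = (8, 7) for the leading 1-bit.
double: tangent at (8, 7): λ = (3·8² + 7)/(2·7) ≡ 11/14. 14⁻¹ ≡ 37 (mod 47) since 14·37 = 518 ≡ 1, so λ ≡ 11·37 ≡ 31.
  x = λ² - 8 - 8 = 961 - 16 ≡ 5; y = λ·(8 - 5) - 7 ≡ 39. → (5, 39)
double: tangent at (5, 39): λ = (3·5² + 7)/(2·39) ≡ 35/31. 31⁻¹ ≡ 44 (mod 47), so λ ≡ 35·44 ≡ 36.
  x = λ² - 5 - 5 = 1296 - 10 ≡ 17; y = λ·(5 - 17) - 39 ≡ 46. → (17, 46)
add P: (17, 46) + (8, 7). λ = (7 - 46)/(8 - 17) ≡ 8/38 mod 47. 38⁻¹ ≡ 26 (mod 47), so λ ≡ 20.
  x = λ² - 17 - 8 = 400 - 25 ≡ 46; y = λ·(17 - 46) - 46 ≡ 32. → (46, 32)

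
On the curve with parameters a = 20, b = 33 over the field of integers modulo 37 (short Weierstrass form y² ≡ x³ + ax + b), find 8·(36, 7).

Write G = (36, 7).
Double-and-add on 8 = (1000)₂. Start with G = (36, 7) for the leading 1-bit.
double: tangent at (36, 7): λ = (3·36² + 20)/(2·7) ≡ 23/14. 14⁻¹ ≡ 8 (mod 37), so λ ≡ 23·8 ≡ 36.
  x = λ² - 36 - 36 = 1296 - 72 ≡ 3; y = λ·(36 - 3) - 7 ≡ 34. → (3, 34)
double: tangent at (3, 34): λ = (3·3² + 20)/(2·34) ≡ 10/31. 31⁻¹ ≡ 6 (mod 37) since 31·6 = 186 ≡ 1, so λ ≡ 10·6 ≡ 23.
  x = λ² - 3 - 3 = 529 - 6 ≡ 5; y = λ·(3 - 5) - 34 ≡ 31. → (5, 31)
double: tangent at (5, 31): λ = (3·5² + 20)/(2·31) ≡ 21/25. 25⁻¹ ≡ 3 (mod 37), so λ ≡ 21·3 ≡ 26.
  x = λ² - 5 - 5 = 676 - 10 ≡ 0; y = λ·(5 - 0) - 31 ≡ 25. → (0, 25)

(0, 25)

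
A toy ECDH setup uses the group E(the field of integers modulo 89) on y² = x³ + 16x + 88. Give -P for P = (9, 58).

(9, 31)

-(9, 58) = (9, -58 mod 89) = (9, 31).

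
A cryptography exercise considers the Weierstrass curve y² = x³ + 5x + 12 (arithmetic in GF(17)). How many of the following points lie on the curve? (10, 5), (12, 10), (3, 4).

2

(10, 5): 5² ≡ 8, rhs ≡ 8 → on.
(12, 10): 10² ≡ 15, rhs ≡ 15 → on.
(3, 4): 4² ≡ 16, rhs ≡ 3 → off.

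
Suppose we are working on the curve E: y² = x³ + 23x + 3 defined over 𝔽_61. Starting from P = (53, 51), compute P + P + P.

Repeated addition: build up to 3P.
2P: tangent at (53, 51): λ = (3·53² + 23)/(2·51) ≡ 32/41. 41⁻¹ ≡ 3 (mod 61), so λ ≡ 32·3 ≡ 35.
  x = λ² - 53 - 53 = 1225 - 106 ≡ 21; y = λ·(53 - 21) - 51 ≡ 32. → (21, 32)
3P: (21, 32) + (53, 51). λ = (51 - 32)/(53 - 21) ≡ 19/32 mod 61. 32⁻¹ ≡ 21 (mod 61), so λ ≡ 33.
  x = λ² - 21 - 53 = 1089 - 74 ≡ 39; y = λ·(21 - 39) - 32 ≡ 45. → (39, 45)

(39, 45)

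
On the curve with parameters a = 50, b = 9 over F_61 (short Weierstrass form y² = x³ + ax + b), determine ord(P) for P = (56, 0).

2P: (56, 0) + (56, 0): same x and y₁ ≡ -y₂, so the sum is 𝒪.
2P = 𝒪, so the order is 2.

2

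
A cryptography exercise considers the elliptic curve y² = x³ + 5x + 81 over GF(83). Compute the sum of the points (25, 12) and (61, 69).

(25, 12) + (61, 69). λ = (69 - 12)/(61 - 25) ≡ 57/36 mod 83. 36⁻¹ ≡ 30 (mod 83) since 36·30 = 1080 ≡ 1, so λ ≡ 50.
  x = λ² - 25 - 61 = 2500 - 86 ≡ 7; y = λ·(25 - 7) - 12 ≡ 58. → (7, 58)

(7, 58)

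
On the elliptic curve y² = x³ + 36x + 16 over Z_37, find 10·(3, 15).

Write Q = (3, 15).
Repeated addition: build up to 10Q.
2Q: tangent at (3, 15): λ = (3·3² + 36)/(2·15) ≡ 26/30. 30⁻¹ ≡ 21 (mod 37) since 30·21 = 630 ≡ 1, so λ ≡ 26·21 ≡ 28.
  x = λ² - 3 - 3 = 784 - 6 ≡ 1; y = λ·(3 - 1) - 15 ≡ 4. → (1, 4)
3Q: (1, 4) + (3, 15). λ = (15 - 4)/(3 - 1) ≡ 11/2 mod 37. 2⁻¹ ≡ 19 (mod 37) since 2·19 = 38 ≡ 1, so λ ≡ 24.
  x = λ² - 1 - 3 = 576 - 4 ≡ 17; y = λ·(1 - 17) - 4 ≡ 19. → (17, 19)
4Q: (17, 19) + (3, 15). λ = (15 - 19)/(3 - 17) ≡ 33/23 mod 37. 23⁻¹ ≡ 29 (mod 37) since 23·29 = 667 ≡ 1, so λ ≡ 32.
  x = λ² - 17 - 3 = 1024 - 20 ≡ 5; y = λ·(17 - 5) - 19 ≡ 32. → (5, 32)
5Q: (5, 32) + (3, 15). λ = (15 - 32)/(3 - 5) ≡ 20/35 mod 37. 35⁻¹ ≡ 18 (mod 37), so λ ≡ 27.
  x = λ² - 5 - 3 = 729 - 8 ≡ 18; y = λ·(5 - 18) - 32 ≡ 24. → (18, 24)
6Q: (18, 24) + (3, 15). λ = (15 - 24)/(3 - 18) ≡ 28/22 mod 37. 22⁻¹ ≡ 32 (mod 37) since 22·32 = 704 ≡ 1, so λ ≡ 8.
  x = λ² - 18 - 3 = 64 - 21 ≡ 6; y = λ·(18 - 6) - 24 ≡ 35. → (6, 35)
7Q: (6, 35) + (3, 15). λ = (15 - 35)/(3 - 6) ≡ 17/34 mod 37. 34⁻¹ ≡ 12 (mod 37) since 34·12 = 408 ≡ 1, so λ ≡ 19.
  x = λ² - 6 - 3 = 361 - 9 ≡ 19; y = λ·(6 - 19) - 35 ≡ 14. → (19, 14)
8Q: (19, 14) + (3, 15). λ = (15 - 14)/(3 - 19) ≡ 1/21 mod 37. 21⁻¹ ≡ 30 (mod 37) since 21·30 = 630 ≡ 1, so λ ≡ 30.
  x = λ² - 19 - 3 = 900 - 22 ≡ 27; y = λ·(19 - 27) - 14 ≡ 5. → (27, 5)
9Q: (27, 5) + (3, 15). λ = (15 - 5)/(3 - 27) ≡ 10/13 mod 37. 13⁻¹ ≡ 20 (mod 37), so λ ≡ 15.
  x = λ² - 27 - 3 = 225 - 30 ≡ 10; y = λ·(27 - 10) - 5 ≡ 28. → (10, 28)
10Q: (10, 28) + (3, 15). λ = (15 - 28)/(3 - 10) ≡ 24/30 mod 37. 30⁻¹ ≡ 21 (mod 37) since 30·21 = 630 ≡ 1, so λ ≡ 23.
  x = λ² - 10 - 3 = 529 - 13 ≡ 35; y = λ·(10 - 35) - 28 ≡ 26. → (35, 26)

(35, 26)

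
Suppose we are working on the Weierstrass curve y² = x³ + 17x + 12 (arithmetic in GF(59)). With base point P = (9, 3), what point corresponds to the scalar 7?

(47, 33)

Repeated addition: build up to 7P.
2P: tangent at (9, 3): λ = (3·9² + 17)/(2·3) ≡ 24/6. 6⁻¹ ≡ 10 (mod 59), so λ ≡ 24·10 ≡ 4.
  x = λ² - 9 - 9 = 16 - 18 ≡ 57; y = λ·(9 - 57) - 3 ≡ 41. → (57, 41)
3P: (57, 41) + (9, 3). λ = (3 - 41)/(9 - 57) ≡ 21/11 mod 59. 11⁻¹ ≡ 43 (mod 59) since 11·43 = 473 ≡ 1, so λ ≡ 18.
  x = λ² - 57 - 9 = 324 - 66 ≡ 22; y = λ·(57 - 22) - 41 ≡ 58. → (22, 58)
4P: (22, 58) + (9, 3). λ = (3 - 58)/(9 - 22) ≡ 4/46 mod 59. 46⁻¹ ≡ 9 (mod 59), so λ ≡ 36.
  x = λ² - 22 - 9 = 1296 - 31 ≡ 26; y = λ·(22 - 26) - 58 ≡ 34. → (26, 34)
5P: (26, 34) + (9, 3). λ = (3 - 34)/(9 - 26) ≡ 28/42 mod 59. 42⁻¹ ≡ 52 (mod 59), so λ ≡ 40.
  x = λ² - 26 - 9 = 1600 - 35 ≡ 31; y = λ·(26 - 31) - 34 ≡ 2. → (31, 2)
6P: (31, 2) + (9, 3). λ = (3 - 2)/(9 - 31) ≡ 1/37 mod 59. 37⁻¹ ≡ 8 (mod 59) since 37·8 = 296 ≡ 1, so λ ≡ 8.
  x = λ² - 31 - 9 = 64 - 40 ≡ 24; y = λ·(31 - 24) - 2 ≡ 54. → (24, 54)
7P: (24, 54) + (9, 3). λ = (3 - 54)/(9 - 24) ≡ 8/44 mod 59. 44⁻¹ ≡ 55 (mod 59), so λ ≡ 27.
  x = λ² - 24 - 9 = 729 - 33 ≡ 47; y = λ·(24 - 47) - 54 ≡ 33. → (47, 33)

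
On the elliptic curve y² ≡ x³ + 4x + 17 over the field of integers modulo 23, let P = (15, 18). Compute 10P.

Repeated addition: build up to 10P.
2P: tangent at (15, 18): λ = (3·15² + 4)/(2·18) ≡ 12/13. 13⁻¹ ≡ 16 (mod 23) since 13·16 = 208 ≡ 1, so λ ≡ 12·16 ≡ 8.
  x = λ² - 15 - 15 = 64 - 30 ≡ 11; y = λ·(15 - 11) - 18 ≡ 14. → (11, 14)
3P: (11, 14) + (15, 18). λ = (18 - 14)/(15 - 11) ≡ 4/4 mod 23. 4⁻¹ ≡ 6 (mod 23) since 4·6 = 24 ≡ 1, so λ ≡ 1.
  x = λ² - 11 - 15 = 1 - 26 ≡ 21; y = λ·(11 - 21) - 14 ≡ 22. → (21, 22)
4P: (21, 22) + (15, 18). λ = (18 - 22)/(15 - 21) ≡ 19/17 mod 23. 17⁻¹ ≡ 19 (mod 23) since 17·19 = 323 ≡ 1, so λ ≡ 16.
  x = λ² - 21 - 15 = 256 - 36 ≡ 13; y = λ·(21 - 13) - 22 ≡ 14. → (13, 14)
5P: (13, 14) + (15, 18). λ = (18 - 14)/(15 - 13) ≡ 4/2 mod 23. 2⁻¹ ≡ 12 (mod 23) since 2·12 = 24 ≡ 1, so λ ≡ 2.
  x = λ² - 13 - 15 = 4 - 28 ≡ 22; y = λ·(13 - 22) - 14 ≡ 14. → (22, 14)
6P: (22, 14) + (15, 18). λ = (18 - 14)/(15 - 22) ≡ 4/16 mod 23. 16⁻¹ ≡ 13 (mod 23), so λ ≡ 6.
  x = λ² - 22 - 15 = 36 - 37 ≡ 22; y = λ·(22 - 22) - 14 ≡ 9. → (22, 9)
7P: (22, 9) + (15, 18). λ = (18 - 9)/(15 - 22) ≡ 9/16 mod 23. 16⁻¹ ≡ 13 (mod 23) since 16·13 = 208 ≡ 1, so λ ≡ 2.
  x = λ² - 22 - 15 = 4 - 37 ≡ 13; y = λ·(22 - 13) - 9 ≡ 9. → (13, 9)
8P: (13, 9) + (15, 18). λ = (18 - 9)/(15 - 13) ≡ 9/2 mod 23. 2⁻¹ ≡ 12 (mod 23), so λ ≡ 16.
  x = λ² - 13 - 15 = 256 - 28 ≡ 21; y = λ·(13 - 21) - 9 ≡ 1. → (21, 1)
9P: (21, 1) + (15, 18). λ = (18 - 1)/(15 - 21) ≡ 17/17 mod 23. 17⁻¹ ≡ 19 (mod 23), so λ ≡ 1.
  x = λ² - 21 - 15 = 1 - 36 ≡ 11; y = λ·(21 - 11) - 1 ≡ 9. → (11, 9)
10P: (11, 9) + (15, 18). λ = (18 - 9)/(15 - 11) ≡ 9/4 mod 23. 4⁻¹ ≡ 6 (mod 23) since 4·6 = 24 ≡ 1, so λ ≡ 8.
  x = λ² - 11 - 15 = 64 - 26 ≡ 15; y = λ·(11 - 15) - 9 ≡ 5. → (15, 5)

(15, 5)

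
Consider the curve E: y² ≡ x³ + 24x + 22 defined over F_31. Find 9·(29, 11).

(5, 22)

Write Q = (29, 11).
Repeated addition: build up to 9Q.
2Q: tangent at (29, 11): λ = (3·29² + 24)/(2·11) ≡ 5/22. 22⁻¹ ≡ 24 (mod 31), so λ ≡ 5·24 ≡ 27.
  x = λ² - 29 - 29 = 729 - 58 ≡ 20; y = λ·(29 - 20) - 11 ≡ 15. → (20, 15)
3Q: (20, 15) + (29, 11). λ = (11 - 15)/(29 - 20) ≡ 27/9 mod 31. 9⁻¹ ≡ 7 (mod 31), so λ ≡ 3.
  x = λ² - 20 - 29 = 9 - 49 ≡ 22; y = λ·(20 - 22) - 15 ≡ 10. → (22, 10)
4Q: (22, 10) + (29, 11). λ = (11 - 10)/(29 - 22) ≡ 1/7 mod 31. 7⁻¹ ≡ 9 (mod 31), so λ ≡ 9.
  x = λ² - 22 - 29 = 81 - 51 ≡ 30; y = λ·(22 - 30) - 10 ≡ 11. → (30, 11)
5Q: (30, 11) + (29, 11). λ = (11 - 11)/(29 - 30) ≡ 0/30 mod 31. 30⁻¹ ≡ 30 (mod 31) since 30·30 = 900 ≡ 1, so λ ≡ 0.
  x = λ² - 30 - 29 = 0 - 59 ≡ 3; y = λ·(30 - 3) - 11 ≡ 20. → (3, 20)
6Q: (3, 20) + (29, 11). λ = (11 - 20)/(29 - 3) ≡ 22/26 mod 31. 26⁻¹ ≡ 6 (mod 31), so λ ≡ 8.
  x = λ² - 3 - 29 = 64 - 32 ≡ 1; y = λ·(3 - 1) - 20 ≡ 27. → (1, 27)
7Q: (1, 27) + (29, 11). λ = (11 - 27)/(29 - 1) ≡ 15/28 mod 31. 28⁻¹ ≡ 10 (mod 31), so λ ≡ 26.
  x = λ² - 1 - 29 = 676 - 30 ≡ 26; y = λ·(1 - 26) - 27 ≡ 5. → (26, 5)
8Q: (26, 5) + (29, 11). λ = (11 - 5)/(29 - 26) ≡ 6/3 mod 31. 3⁻¹ ≡ 21 (mod 31), so λ ≡ 2.
  x = λ² - 26 - 29 = 4 - 55 ≡ 11; y = λ·(26 - 11) - 5 ≡ 25. → (11, 25)
9Q: (11, 25) + (29, 11). λ = (11 - 25)/(29 - 11) ≡ 17/18 mod 31. 18⁻¹ ≡ 19 (mod 31) since 18·19 = 342 ≡ 1, so λ ≡ 13.
  x = λ² - 11 - 29 = 169 - 40 ≡ 5; y = λ·(11 - 5) - 25 ≡ 22. → (5, 22)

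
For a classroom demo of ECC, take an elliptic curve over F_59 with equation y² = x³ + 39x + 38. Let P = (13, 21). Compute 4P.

O

Repeated addition: build up to 4P.
2P: tangent at (13, 21): λ = (3·13² + 39)/(2·21) ≡ 15/42. 42⁻¹ ≡ 52 (mod 59), so λ ≡ 15·52 ≡ 13.
  x = λ² - 13 - 13 = 169 - 26 ≡ 25; y = λ·(13 - 25) - 21 ≡ 0. → (25, 0)
3P: (25, 0) + (13, 21). λ = (21 - 0)/(13 - 25) ≡ 21/47 mod 59. 47⁻¹ ≡ 54 (mod 59), so λ ≡ 13.
  x = λ² - 25 - 13 = 169 - 38 ≡ 13; y = λ·(25 - 13) - 0 ≡ 38. → (13, 38)
4P: (13, 38) + (13, 21): same x and y₁ ≡ -y₂, so the sum is O.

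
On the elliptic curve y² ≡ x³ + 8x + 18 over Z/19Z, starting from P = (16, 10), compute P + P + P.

Repeated addition: build up to 3P.
2P: tangent at (16, 10): λ = (3·16² + 8)/(2·10) ≡ 16/1. 1⁻¹ ≡ 1 (mod 19), so λ ≡ 16·1 ≡ 16.
  x = λ² - 16 - 16 = 256 - 32 ≡ 15; y = λ·(16 - 15) - 10 ≡ 6. → (15, 6)
3P: (15, 6) + (16, 10). λ = (10 - 6)/(16 - 15) ≡ 4/1 mod 19. 1⁻¹ ≡ 1 (mod 19), so λ ≡ 4.
  x = λ² - 15 - 16 = 16 - 31 ≡ 4; y = λ·(15 - 4) - 6 ≡ 0. → (4, 0)

(4, 0)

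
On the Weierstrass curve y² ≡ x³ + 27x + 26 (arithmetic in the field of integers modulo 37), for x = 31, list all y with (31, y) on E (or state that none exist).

none

x³ + 27x + 26 = 30654 ≡ 18 (mod 37).
18 is a non-residue mod 37; no y exists.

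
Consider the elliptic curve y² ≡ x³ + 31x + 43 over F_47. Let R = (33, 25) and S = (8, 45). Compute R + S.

(1, 34)

(33, 25) + (8, 45). λ = (45 - 25)/(8 - 33) ≡ 20/22 mod 47. 22⁻¹ ≡ 15 (mod 47) since 22·15 = 330 ≡ 1, so λ ≡ 18.
  x = λ² - 33 - 8 = 324 - 41 ≡ 1; y = λ·(33 - 1) - 25 ≡ 34. → (1, 34)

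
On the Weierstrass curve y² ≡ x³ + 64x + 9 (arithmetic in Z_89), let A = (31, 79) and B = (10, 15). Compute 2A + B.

First 2A:
Repeated addition: build up to 2A.
2A: tangent at (31, 79): λ = (3·31² + 64)/(2·79) ≡ 10/69. 69⁻¹ ≡ 40 (mod 89) since 69·40 = 2760 ≡ 1, so λ ≡ 10·40 ≡ 44.
  x = λ² - 31 - 31 = 1936 - 62 ≡ 5; y = λ·(31 - 5) - 79 ≡ 86. → (5, 86)
2A = (5, 86).
Finally 2A + B:
(5, 86) + (10, 15). λ = (15 - 86)/(10 - 5) ≡ 18/5 mod 89. 5⁻¹ ≡ 18 (mod 89) since 5·18 = 90 ≡ 1, so λ ≡ 57.
  x = λ² - 5 - 10 = 3249 - 15 ≡ 30; y = λ·(5 - 30) - 86 ≡ 2. → (30, 2)

(30, 2)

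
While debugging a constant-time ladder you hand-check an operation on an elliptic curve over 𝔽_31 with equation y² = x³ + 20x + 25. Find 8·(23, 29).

(17, 15)

Write Q = (23, 29).
Repeated addition: build up to 8Q.
2Q: tangent at (23, 29): λ = (3·23² + 20)/(2·29) ≡ 26/27. 27⁻¹ ≡ 23 (mod 31), so λ ≡ 26·23 ≡ 9.
  x = λ² - 23 - 23 = 81 - 46 ≡ 4; y = λ·(23 - 4) - 29 ≡ 18. → (4, 18)
3Q: (4, 18) + (23, 29). λ = (29 - 18)/(23 - 4) ≡ 11/19 mod 31. 19⁻¹ ≡ 18 (mod 31) since 19·18 = 342 ≡ 1, so λ ≡ 12.
  x = λ² - 4 - 23 = 144 - 27 ≡ 24; y = λ·(4 - 24) - 18 ≡ 21. → (24, 21)
4Q: (24, 21) + (23, 29). λ = (29 - 21)/(23 - 24) ≡ 8/30 mod 31. 30⁻¹ ≡ 30 (mod 31) since 30·30 = 900 ≡ 1, so λ ≡ 23.
  x = λ² - 24 - 23 = 529 - 47 ≡ 17; y = λ·(24 - 17) - 21 ≡ 16. → (17, 16)
5Q: (17, 16) + (23, 29). λ = (29 - 16)/(23 - 17) ≡ 13/6 mod 31. 6⁻¹ ≡ 26 (mod 31), so λ ≡ 28.
  x = λ² - 17 - 23 = 784 - 40 ≡ 0; y = λ·(17 - 0) - 16 ≡ 26. → (0, 26)
6Q: (0, 26) + (23, 29). λ = (29 - 26)/(23 - 0) ≡ 3/23 mod 31. 23⁻¹ ≡ 27 (mod 31) since 23·27 = 621 ≡ 1, so λ ≡ 19.
  x = λ² - 0 - 23 = 361 - 23 ≡ 28; y = λ·(0 - 28) - 26 ≡ 0. → (28, 0)
7Q: (28, 0) + (23, 29). λ = (29 - 0)/(23 - 28) ≡ 29/26 mod 31. 26⁻¹ ≡ 6 (mod 31), so λ ≡ 19.
  x = λ² - 28 - 23 = 361 - 51 ≡ 0; y = λ·(28 - 0) - 0 ≡ 5. → (0, 5)
8Q: (0, 5) + (23, 29). λ = (29 - 5)/(23 - 0) ≡ 24/23 mod 31. 23⁻¹ ≡ 27 (mod 31) since 23·27 = 621 ≡ 1, so λ ≡ 28.
  x = λ² - 0 - 23 = 784 - 23 ≡ 17; y = λ·(0 - 17) - 5 ≡ 15. → (17, 15)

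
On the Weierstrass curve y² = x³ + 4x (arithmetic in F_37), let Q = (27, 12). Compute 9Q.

(27, 25)

Double-and-add on 9 = (1001)₂. Start with Q = (27, 12) for the leading 1-bit.
double: tangent at (27, 12): λ = (3·27² + 4)/(2·12) ≡ 8/24. 24⁻¹ ≡ 17 (mod 37) since 24·17 = 408 ≡ 1, so λ ≡ 8·17 ≡ 25.
  x = λ² - 27 - 27 = 625 - 54 ≡ 16; y = λ·(27 - 16) - 12 ≡ 4. → (16, 4)
double: tangent at (16, 4): λ = (3·16² + 4)/(2·4) ≡ 32/8. 8⁻¹ ≡ 14 (mod 37), so λ ≡ 32·14 ≡ 4.
  x = λ² - 16 - 16 = 16 - 32 ≡ 21; y = λ·(16 - 21) - 4 ≡ 13. → (21, 13)
double: tangent at (21, 13): λ = (3·21² + 4)/(2·13) ≡ 32/26. 26⁻¹ ≡ 10 (mod 37), so λ ≡ 32·10 ≡ 24.
  x = λ² - 21 - 21 = 576 - 42 ≡ 16; y = λ·(21 - 16) - 13 ≡ 33. → (16, 33)
add Q: (16, 33) + (27, 12). λ = (12 - 33)/(27 - 16) ≡ 16/11 mod 37. 11⁻¹ ≡ 27 (mod 37), so λ ≡ 25.
  x = λ² - 16 - 27 = 625 - 43 ≡ 27; y = λ·(16 - 27) - 33 ≡ 25. → (27, 25)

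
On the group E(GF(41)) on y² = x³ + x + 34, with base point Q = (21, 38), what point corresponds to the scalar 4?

(15, 12)

Double-and-add on 4 = (100)₂. Start with Q = (21, 38) for the leading 1-bit.
double: tangent at (21, 38): λ = (3·21² + 1)/(2·38) ≡ 12/35. 35⁻¹ ≡ 34 (mod 41) since 35·34 = 1190 ≡ 1, so λ ≡ 12·34 ≡ 39.
  x = λ² - 21 - 21 = 1521 - 42 ≡ 3; y = λ·(21 - 3) - 38 ≡ 8. → (3, 8)
double: tangent at (3, 8): λ = (3·3² + 1)/(2·8) ≡ 28/16. 16⁻¹ ≡ 18 (mod 41), so λ ≡ 28·18 ≡ 12.
  x = λ² - 3 - 3 = 144 - 6 ≡ 15; y = λ·(3 - 15) - 8 ≡ 12. → (15, 12)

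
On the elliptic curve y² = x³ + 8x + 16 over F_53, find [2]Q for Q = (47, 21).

(1, 48)

tangent at (47, 21): λ = (3·47² + 8)/(2·21) ≡ 10/42. 42⁻¹ ≡ 24 (mod 53) since 42·24 = 1008 ≡ 1, so λ ≡ 10·24 ≡ 28.
  x = λ² - 47 - 47 = 784 - 94 ≡ 1; y = λ·(47 - 1) - 21 ≡ 48. → (1, 48)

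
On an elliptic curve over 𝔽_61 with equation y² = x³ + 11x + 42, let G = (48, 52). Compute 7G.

(55, 2)

Double-and-add on 7 = (111)₂. Start with G = (48, 52) for the leading 1-bit.
double: tangent at (48, 52): λ = (3·48² + 11)/(2·52) ≡ 30/43. 43⁻¹ ≡ 44 (mod 61) since 43·44 = 1892 ≡ 1, so λ ≡ 30·44 ≡ 39.
  x = λ² - 48 - 48 = 1521 - 96 ≡ 22; y = λ·(48 - 22) - 52 ≡ 47. → (22, 47)
add G: (22, 47) + (48, 52). λ = (52 - 47)/(48 - 22) ≡ 5/26 mod 61. 26⁻¹ ≡ 54 (mod 61), so λ ≡ 26.
  x = λ² - 22 - 48 = 676 - 70 ≡ 57; y = λ·(22 - 57) - 47 ≡ 19. → (57, 19)
double: tangent at (57, 19): λ = (3·57² + 11)/(2·19) ≡ 59/38. 38⁻¹ ≡ 53 (mod 61), so λ ≡ 59·53 ≡ 16.
  x = λ² - 57 - 57 = 256 - 114 ≡ 20; y = λ·(57 - 20) - 19 ≡ 24. → (20, 24)
add G: (20, 24) + (48, 52). λ = (52 - 24)/(48 - 20) ≡ 28/28 mod 61. 28⁻¹ ≡ 24 (mod 61), so λ ≡ 1.
  x = λ² - 20 - 48 = 1 - 68 ≡ 55; y = λ·(20 - 55) - 24 ≡ 2. → (55, 2)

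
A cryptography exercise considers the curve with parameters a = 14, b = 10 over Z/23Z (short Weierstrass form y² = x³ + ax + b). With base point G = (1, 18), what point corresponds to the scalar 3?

(17, 3)

Repeated addition: build up to 3G.
2G: tangent at (1, 18): λ = (3·1² + 14)/(2·18) ≡ 17/13. 13⁻¹ ≡ 16 (mod 23) since 13·16 = 208 ≡ 1, so λ ≡ 17·16 ≡ 19.
  x = λ² - 1 - 1 = 361 - 2 ≡ 14; y = λ·(1 - 14) - 18 ≡ 11. → (14, 11)
3G: (14, 11) + (1, 18). λ = (18 - 11)/(1 - 14) ≡ 7/10 mod 23. 10⁻¹ ≡ 7 (mod 23), so λ ≡ 3.
  x = λ² - 14 - 1 = 9 - 15 ≡ 17; y = λ·(14 - 17) - 11 ≡ 3. → (17, 3)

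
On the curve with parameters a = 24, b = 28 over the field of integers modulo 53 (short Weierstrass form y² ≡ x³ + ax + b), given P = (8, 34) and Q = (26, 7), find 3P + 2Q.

(8, 19)

First 3P:
Repeated addition: build up to 3P.
2P: tangent at (8, 34): λ = (3·8² + 24)/(2·34) ≡ 4/15. 15⁻¹ ≡ 46 (mod 53) since 15·46 = 690 ≡ 1, so λ ≡ 4·46 ≡ 25.
  x = λ² - 8 - 8 = 625 - 16 ≡ 26; y = λ·(8 - 26) - 34 ≡ 46. → (26, 46)
3P: (26, 46) + (8, 34). λ = (34 - 46)/(8 - 26) ≡ 41/35 mod 53. 35⁻¹ ≡ 50 (mod 53) since 35·50 = 1750 ≡ 1, so λ ≡ 36.
  x = λ² - 26 - 8 = 1296 - 34 ≡ 43; y = λ·(26 - 43) - 46 ≡ 31. → (43, 31)
3P = (43, 31).
Next 2Q:
Repeated addition: build up to 2Q.
2Q: tangent at (26, 7): λ = (3·26² + 24)/(2·7) ≡ 38/14. 14⁻¹ ≡ 19 (mod 53), so λ ≡ 38·19 ≡ 33.
  x = λ² - 26 - 26 = 1089 - 52 ≡ 30; y = λ·(26 - 30) - 7 ≡ 20. → (30, 20)
2Q = (30, 20).
Finally 3P + 2Q:
(43, 31) + (30, 20). λ = (20 - 31)/(30 - 43) ≡ 42/40 mod 53. 40⁻¹ ≡ 4 (mod 53), so λ ≡ 9.
  x = λ² - 43 - 30 = 81 - 73 ≡ 8; y = λ·(43 - 8) - 31 ≡ 19. → (8, 19)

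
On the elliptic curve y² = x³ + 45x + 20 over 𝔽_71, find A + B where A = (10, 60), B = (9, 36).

(60, 18)

(10, 60) + (9, 36). λ = (36 - 60)/(9 - 10) ≡ 47/70 mod 71. 70⁻¹ ≡ 70 (mod 71) since 70·70 = 4900 ≡ 1, so λ ≡ 24.
  x = λ² - 10 - 9 = 576 - 19 ≡ 60; y = λ·(10 - 60) - 60 ≡ 18. → (60, 18)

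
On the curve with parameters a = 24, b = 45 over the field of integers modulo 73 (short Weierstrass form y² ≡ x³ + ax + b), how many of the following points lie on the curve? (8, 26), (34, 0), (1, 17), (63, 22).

(8, 26): 26² ≡ 19, rhs ≡ 19 → on.
(34, 0): 0² ≡ 0, rhs ≡ 15 → off.
(1, 17): 17² ≡ 70, rhs ≡ 70 → on.
(63, 22): 22² ≡ 46, rhs ≡ 46 → on.

3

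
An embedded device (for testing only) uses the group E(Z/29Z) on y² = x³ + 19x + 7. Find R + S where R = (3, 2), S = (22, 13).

(3, 2) + (22, 13). λ = (13 - 2)/(22 - 3) ≡ 11/19 mod 29. 19⁻¹ ≡ 26 (mod 29), so λ ≡ 25.
  x = λ² - 3 - 22 = 625 - 25 ≡ 20; y = λ·(3 - 20) - 2 ≡ 8. → (20, 8)

(20, 8)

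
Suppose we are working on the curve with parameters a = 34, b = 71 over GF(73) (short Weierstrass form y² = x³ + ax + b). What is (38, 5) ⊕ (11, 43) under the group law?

(40, 60)

(38, 5) + (11, 43). λ = (43 - 5)/(11 - 38) ≡ 38/46 mod 73. 46⁻¹ ≡ 27 (mod 73), so λ ≡ 4.
  x = λ² - 38 - 11 = 16 - 49 ≡ 40; y = λ·(38 - 40) - 5 ≡ 60. → (40, 60)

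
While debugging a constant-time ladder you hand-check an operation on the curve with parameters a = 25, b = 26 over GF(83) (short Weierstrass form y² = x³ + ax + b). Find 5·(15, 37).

Write Q = (15, 37).
Repeated addition: build up to 5Q.
2Q: tangent at (15, 37): λ = (3·15² + 25)/(2·37) ≡ 36/74. 74⁻¹ ≡ 46 (mod 83) since 74·46 = 3404 ≡ 1, so λ ≡ 36·46 ≡ 79.
  x = λ² - 15 - 15 = 6241 - 30 ≡ 69; y = λ·(15 - 69) - 37 ≡ 13. → (69, 13)
3Q: (69, 13) + (15, 37). λ = (37 - 13)/(15 - 69) ≡ 24/29 mod 83. 29⁻¹ ≡ 63 (mod 83) since 29·63 = 1827 ≡ 1, so λ ≡ 18.
  x = λ² - 69 - 15 = 324 - 84 ≡ 74; y = λ·(69 - 74) - 13 ≡ 63. → (74, 63)
4Q: (74, 63) + (15, 37). λ = (37 - 63)/(15 - 74) ≡ 57/24 mod 83. 24⁻¹ ≡ 45 (mod 83) since 24·45 = 1080 ≡ 1, so λ ≡ 75.
  x = λ² - 74 - 15 = 5625 - 89 ≡ 58; y = λ·(74 - 58) - 63 ≡ 58. → (58, 58)
5Q: (58, 58) + (15, 37). λ = (37 - 58)/(15 - 58) ≡ 62/40 mod 83. 40⁻¹ ≡ 27 (mod 83) since 40·27 = 1080 ≡ 1, so λ ≡ 14.
  x = λ² - 58 - 15 = 196 - 73 ≡ 40; y = λ·(58 - 40) - 58 ≡ 28. → (40, 28)

(40, 28)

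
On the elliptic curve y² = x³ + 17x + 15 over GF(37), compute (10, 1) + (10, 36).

The two points share x = 10 and their y-coordinates satisfy 1 + 36 ≡ 0 (mod 37), so they are inverses. Their sum is the point at infinity.

O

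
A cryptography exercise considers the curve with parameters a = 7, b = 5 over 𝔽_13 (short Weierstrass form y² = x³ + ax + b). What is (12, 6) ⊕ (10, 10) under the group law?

(12, 6) + (10, 10). λ = (10 - 6)/(10 - 12) ≡ 4/11 mod 13. 11⁻¹ ≡ 6 (mod 13) since 11·6 = 66 ≡ 1, so λ ≡ 11.
  x = λ² - 12 - 10 = 121 - 22 ≡ 8; y = λ·(12 - 8) - 6 ≡ 12. → (8, 12)

(8, 12)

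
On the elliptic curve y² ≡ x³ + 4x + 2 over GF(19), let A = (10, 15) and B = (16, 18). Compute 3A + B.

First 3A:
Repeated addition: build up to 3A.
2A: tangent at (10, 15): λ = (3·10² + 4)/(2·15) ≡ 0/11. 11⁻¹ ≡ 7 (mod 19), so λ ≡ 0·7 ≡ 0.
  x = λ² - 10 - 10 = 0 - 20 ≡ 18; y = λ·(10 - 18) - 15 ≡ 4. → (18, 4)
3A: (18, 4) + (10, 15). λ = (15 - 4)/(10 - 18) ≡ 11/11 mod 19. 11⁻¹ ≡ 7 (mod 19) since 11·7 = 77 ≡ 1, so λ ≡ 1.
  x = λ² - 18 - 10 = 1 - 28 ≡ 11; y = λ·(18 - 11) - 4 ≡ 3. → (11, 3)
3A = (11, 3).
Finally 3A + B:
(11, 3) + (16, 18). λ = (18 - 3)/(16 - 11) ≡ 15/5 mod 19. 5⁻¹ ≡ 4 (mod 19) since 5·4 = 20 ≡ 1, so λ ≡ 3.
  x = λ² - 11 - 16 = 9 - 27 ≡ 1; y = λ·(11 - 1) - 3 ≡ 8. → (1, 8)

(1, 8)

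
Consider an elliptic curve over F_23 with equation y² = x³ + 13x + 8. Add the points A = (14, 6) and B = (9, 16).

(4, 20)

(14, 6) + (9, 16). λ = (16 - 6)/(9 - 14) ≡ 10/18 mod 23. 18⁻¹ ≡ 9 (mod 23), so λ ≡ 21.
  x = λ² - 14 - 9 = 441 - 23 ≡ 4; y = λ·(14 - 4) - 6 ≡ 20. → (4, 20)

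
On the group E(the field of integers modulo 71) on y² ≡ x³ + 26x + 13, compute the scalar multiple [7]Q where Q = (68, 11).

(55, 51)

Repeated addition: build up to 7Q.
2Q: tangent at (68, 11): λ = (3·68² + 26)/(2·11) ≡ 53/22. 22⁻¹ ≡ 42 (mod 71) since 22·42 = 924 ≡ 1, so λ ≡ 53·42 ≡ 25.
  x = λ² - 68 - 68 = 625 - 136 ≡ 63; y = λ·(68 - 63) - 11 ≡ 43. → (63, 43)
3Q: (63, 43) + (68, 11). λ = (11 - 43)/(68 - 63) ≡ 39/5 mod 71. 5⁻¹ ≡ 57 (mod 71), so λ ≡ 22.
  x = λ² - 63 - 68 = 484 - 131 ≡ 69; y = λ·(63 - 69) - 43 ≡ 38. → (69, 38)
4Q: (69, 38) + (68, 11). λ = (11 - 38)/(68 - 69) ≡ 44/70 mod 71. 70⁻¹ ≡ 70 (mod 71), so λ ≡ 27.
  x = λ² - 69 - 68 = 729 - 137 ≡ 24; y = λ·(69 - 24) - 38 ≡ 41. → (24, 41)
5Q: (24, 41) + (68, 11). λ = (11 - 41)/(68 - 24) ≡ 41/44 mod 71. 44⁻¹ ≡ 21 (mod 71) since 44·21 = 924 ≡ 1, so λ ≡ 9.
  x = λ² - 24 - 68 = 81 - 92 ≡ 60; y = λ·(24 - 60) - 41 ≡ 61. → (60, 61)
6Q: (60, 61) + (68, 11). λ = (11 - 61)/(68 - 60) ≡ 21/8 mod 71. 8⁻¹ ≡ 9 (mod 71), so λ ≡ 47.
  x = λ² - 60 - 68 = 2209 - 128 ≡ 22; y = λ·(60 - 22) - 61 ≡ 21. → (22, 21)
7Q: (22, 21) + (68, 11). λ = (11 - 21)/(68 - 22) ≡ 61/46 mod 71. 46⁻¹ ≡ 17 (mod 71), so λ ≡ 43.
  x = λ² - 22 - 68 = 1849 - 90 ≡ 55; y = λ·(22 - 55) - 21 ≡ 51. → (55, 51)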